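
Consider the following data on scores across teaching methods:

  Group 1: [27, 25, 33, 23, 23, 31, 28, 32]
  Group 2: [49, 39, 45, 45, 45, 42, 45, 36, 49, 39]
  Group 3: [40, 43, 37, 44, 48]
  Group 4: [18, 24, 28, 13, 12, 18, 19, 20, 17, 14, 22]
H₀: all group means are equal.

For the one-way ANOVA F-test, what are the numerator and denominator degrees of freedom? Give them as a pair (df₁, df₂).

degrees of freedom = [3, 30]

k = 4 groups, N = 34 total
df = (k−1, N−k) = (4−1, 34−4) = (3, 30)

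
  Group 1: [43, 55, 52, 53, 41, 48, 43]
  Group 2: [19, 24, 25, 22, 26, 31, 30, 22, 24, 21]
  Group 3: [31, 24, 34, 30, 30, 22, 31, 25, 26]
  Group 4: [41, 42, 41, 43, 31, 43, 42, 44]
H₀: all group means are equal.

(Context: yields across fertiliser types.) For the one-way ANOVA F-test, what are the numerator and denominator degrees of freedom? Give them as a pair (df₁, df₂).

degrees of freedom = [3, 30]

k = 4 groups, N = 34 total
df = (k−1, N−k) = (4−1, 34−4) = (3, 30)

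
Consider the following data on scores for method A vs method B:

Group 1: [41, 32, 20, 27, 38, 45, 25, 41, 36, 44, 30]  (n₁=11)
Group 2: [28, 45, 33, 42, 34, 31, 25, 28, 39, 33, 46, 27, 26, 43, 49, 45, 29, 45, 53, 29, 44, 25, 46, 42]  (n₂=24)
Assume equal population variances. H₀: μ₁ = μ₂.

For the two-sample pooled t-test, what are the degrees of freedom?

degrees of freedom = 33

df = n₁ + n₂ − 2 = 11 + 24 − 2 = 33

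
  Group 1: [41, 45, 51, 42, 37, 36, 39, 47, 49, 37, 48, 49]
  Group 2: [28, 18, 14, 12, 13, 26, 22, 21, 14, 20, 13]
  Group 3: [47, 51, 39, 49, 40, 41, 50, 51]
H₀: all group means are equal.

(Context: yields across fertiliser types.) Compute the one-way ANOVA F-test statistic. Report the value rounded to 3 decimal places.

test statistic = 83.872

Group means [43.42, 18.27, 46.00], grand mean 35.161
SSB = Σnᵢ(x̄ᵢ−x̄)² = 4895.095; SSW = ΣΣ(x−x̄ᵢ)² = 817.098
MSB = 4895.095/2 = 2447.5475; MSW = 817.098/28 = 29.1821
F = MSB/MSW = 83.8716
df = (2, 28)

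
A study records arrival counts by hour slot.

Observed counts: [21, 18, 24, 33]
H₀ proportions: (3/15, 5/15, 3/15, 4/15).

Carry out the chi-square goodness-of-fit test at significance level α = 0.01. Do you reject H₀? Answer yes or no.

n = 96; E_i = n·p_i = [19.20, 32.00, 19.20, 25.60]
χ² = (21−19.20)²/19.20 + (18−32.00)²/32.00 + (24−19.20)²/19.20 + (33−25.60)²/25.60 = 9.6328
df = 3
p-value (upper-tail) = 0.02196
At α=0.01: p ≥ α → fail to reject H₀

reject H₀: no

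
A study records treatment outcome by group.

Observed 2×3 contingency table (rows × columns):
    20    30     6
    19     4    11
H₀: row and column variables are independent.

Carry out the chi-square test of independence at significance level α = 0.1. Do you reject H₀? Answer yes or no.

reject H₀: yes

Row totals [56, 34], col totals [39, 34, 17], n=90
χ² = (20−24.27)²/24.27 + (30−21.16)²/21.16 + (6−10.58)²/10.58 + (19−14.73)²/14.73 + (4−12.84)²/12.84 + (11−6.42)²/6.42 = 17.0177
df = 2
p-value (upper-tail) = 0.00020
At α=0.1: p < α → reject H₀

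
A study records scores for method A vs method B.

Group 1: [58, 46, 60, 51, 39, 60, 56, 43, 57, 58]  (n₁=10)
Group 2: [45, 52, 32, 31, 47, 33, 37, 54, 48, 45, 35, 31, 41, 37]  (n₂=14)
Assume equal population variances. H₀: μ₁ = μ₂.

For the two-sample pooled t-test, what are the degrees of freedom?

degrees of freedom = 22

df = n₁ + n₂ − 2 = 10 + 14 − 2 = 22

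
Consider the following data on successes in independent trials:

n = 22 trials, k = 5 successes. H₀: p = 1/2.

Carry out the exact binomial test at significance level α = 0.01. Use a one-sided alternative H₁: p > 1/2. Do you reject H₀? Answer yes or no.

Exact binomial: n=22, k=5, p₀=1/2=0.5000
P(X≥5) from Σ C(n,i)·p₀^i·(1−p₀)^(n−i)
p-value (one-sided, H₁ greater) = 0.99783
At α=0.01: p ≥ α → fail to reject H₀

reject H₀: no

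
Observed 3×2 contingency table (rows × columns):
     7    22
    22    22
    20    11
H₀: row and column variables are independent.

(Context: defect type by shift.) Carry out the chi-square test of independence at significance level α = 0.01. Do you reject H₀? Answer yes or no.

Row totals [29, 44, 31], col totals [49, 55], n=104
χ² = (7−13.66)²/13.66 + (22−15.34)²/15.34 + (22−20.73)²/20.73 + (22−23.27)²/23.27 + (20−14.61)²/14.61 + (11−16.39)²/16.39 = 10.0588
df = 2
p-value (upper-tail) = 0.00654
At α=0.01: p < α → reject H₀

reject H₀: yes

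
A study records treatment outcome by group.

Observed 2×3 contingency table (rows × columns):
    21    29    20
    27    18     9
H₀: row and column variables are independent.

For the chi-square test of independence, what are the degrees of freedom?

degrees of freedom = 2

df = (r−1)(c−1) = (2−1)·(3−1) = 2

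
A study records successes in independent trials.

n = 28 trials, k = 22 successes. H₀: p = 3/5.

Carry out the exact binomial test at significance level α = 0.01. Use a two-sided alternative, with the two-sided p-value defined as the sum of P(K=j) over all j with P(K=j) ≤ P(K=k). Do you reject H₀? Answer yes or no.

Exact binomial: n=28, k=22, p₀=3/5=0.6000
P(X=j) = C(n,j)·p₀^j·(1−p₀)^(n−j); p = Σ P(X=j) over j with P(X=j) ≤ P(X=22)
p-value (two-sided) = 0.05296
At α=0.01: p ≥ α → fail to reject H₀

reject H₀: no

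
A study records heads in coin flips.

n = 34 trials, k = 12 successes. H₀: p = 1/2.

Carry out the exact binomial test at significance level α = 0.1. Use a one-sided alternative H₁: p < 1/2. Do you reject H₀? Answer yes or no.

reject H₀: yes

Exact binomial: n=34, k=12, p₀=1/2=0.5000
P(X≤12) from Σ C(n,i)·p₀^i·(1−p₀)^(n−i)
p-value (one-sided, H₁ less) = 0.06072
At α=0.1: p < α → reject H₀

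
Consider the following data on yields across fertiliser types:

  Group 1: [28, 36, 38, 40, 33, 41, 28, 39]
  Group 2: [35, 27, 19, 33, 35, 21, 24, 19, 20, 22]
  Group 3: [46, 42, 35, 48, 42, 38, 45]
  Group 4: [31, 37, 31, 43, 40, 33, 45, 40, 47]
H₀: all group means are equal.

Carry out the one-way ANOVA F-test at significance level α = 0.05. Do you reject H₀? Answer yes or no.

reject H₀: yes

Group means [35.38, 25.50, 42.29, 38.56], grand mean 34.735
SSB = Σnᵢ(x̄ᵢ−x̄)² = 1386.592; SSW = ΣΣ(x−x̄ᵢ)² = 986.026
MSB = 1386.592/3 = 462.1973; MSW = 986.026/30 = 32.8675
F = MSB/MSW = 14.0624
df = (3, 30)
p-value (upper-tail) = 0.00001
At α=0.05: p < α → reject H₀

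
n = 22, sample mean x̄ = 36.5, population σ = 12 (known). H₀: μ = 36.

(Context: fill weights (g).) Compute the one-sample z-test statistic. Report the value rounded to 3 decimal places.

test statistic = 0.195

SE = σ/√n = 12/√22 = 2.5584
z = (x̄−μ₀)/SE = (36.5−36)/2.5584 = 0.1954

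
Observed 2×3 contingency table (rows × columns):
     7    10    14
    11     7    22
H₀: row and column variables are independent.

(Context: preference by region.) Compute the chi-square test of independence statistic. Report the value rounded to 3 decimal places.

Row totals [31, 40], col totals [18, 17, 36], n=71
χ² = (7−7.86)²/7.86 + (10−7.42)²/7.42 + (14−15.72)²/15.72 + (11−10.14)²/10.14 + (7−9.58)²/9.58 + (22−20.28)²/20.28 = 2.0888
df = 2

test statistic = 2.089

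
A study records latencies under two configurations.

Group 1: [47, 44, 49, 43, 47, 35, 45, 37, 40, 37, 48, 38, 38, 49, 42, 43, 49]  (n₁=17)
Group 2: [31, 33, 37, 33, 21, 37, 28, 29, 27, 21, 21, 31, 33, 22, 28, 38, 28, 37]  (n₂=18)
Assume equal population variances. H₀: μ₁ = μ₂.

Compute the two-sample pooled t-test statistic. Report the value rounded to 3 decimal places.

x̄₁=43.000, s₁=4.783, n₁=17
x̄₂=29.722, s₂=5.778, n₂=18
s_p² = [16·4.783² + 17·5.778²]/33 = 28.2912
SE = √(s_p²·(1/17+1/18)) = 1.7989
t = (43.000−29.722)/1.7989 = 7.3812
df = 33

test statistic = 7.381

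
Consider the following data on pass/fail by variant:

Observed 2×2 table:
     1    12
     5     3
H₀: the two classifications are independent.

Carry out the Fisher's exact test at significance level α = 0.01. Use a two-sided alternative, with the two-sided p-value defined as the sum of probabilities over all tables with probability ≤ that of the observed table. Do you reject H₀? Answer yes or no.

reject H₀: no

Margins: r₁=13, r₂=8, c₁=6, c₂=15, n=21
p_obs = C(13,1)·C(8,5)/C(21,6); sum pmf over tables with pmf ≤ p_obs
p-value (two-sided) = 0.01393
At α=0.01: p ≥ α → fail to reject H₀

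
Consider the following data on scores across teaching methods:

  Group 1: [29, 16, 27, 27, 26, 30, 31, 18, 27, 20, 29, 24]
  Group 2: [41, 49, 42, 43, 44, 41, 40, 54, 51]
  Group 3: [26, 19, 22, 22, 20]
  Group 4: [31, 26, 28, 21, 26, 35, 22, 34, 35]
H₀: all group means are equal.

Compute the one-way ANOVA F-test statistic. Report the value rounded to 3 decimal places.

test statistic = 37.307

Group means [25.33, 45.00, 21.80, 28.67], grand mean 30.743
SSB = Σnᵢ(x̄ᵢ−x̄)² = 2619.219; SSW = ΣΣ(x−x̄ᵢ)² = 725.467
MSB = 2619.219/3 = 873.0730; MSW = 725.467/31 = 23.4022
F = MSB/MSW = 37.3074
df = (3, 31)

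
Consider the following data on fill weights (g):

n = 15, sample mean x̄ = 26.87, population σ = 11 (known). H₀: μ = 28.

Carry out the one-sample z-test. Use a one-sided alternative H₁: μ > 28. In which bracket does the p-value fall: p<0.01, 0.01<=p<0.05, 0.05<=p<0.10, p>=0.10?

p-value bracket: p>=0.10

SE = σ/√n = 11/√15 = 2.8402
z = (x̄−μ₀)/SE = (26.87−28)/2.8402 = -0.3979
p-value (one-sided, H₁ greater) = 0.65463
→ bracket: p>=0.10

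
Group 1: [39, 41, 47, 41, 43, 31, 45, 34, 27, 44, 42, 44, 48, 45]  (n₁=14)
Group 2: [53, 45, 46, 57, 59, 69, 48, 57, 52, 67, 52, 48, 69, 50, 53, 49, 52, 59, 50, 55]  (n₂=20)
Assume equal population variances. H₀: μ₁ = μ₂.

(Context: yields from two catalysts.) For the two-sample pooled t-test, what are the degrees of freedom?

df = n₁ + n₂ − 2 = 14 + 20 − 2 = 32

degrees of freedom = 32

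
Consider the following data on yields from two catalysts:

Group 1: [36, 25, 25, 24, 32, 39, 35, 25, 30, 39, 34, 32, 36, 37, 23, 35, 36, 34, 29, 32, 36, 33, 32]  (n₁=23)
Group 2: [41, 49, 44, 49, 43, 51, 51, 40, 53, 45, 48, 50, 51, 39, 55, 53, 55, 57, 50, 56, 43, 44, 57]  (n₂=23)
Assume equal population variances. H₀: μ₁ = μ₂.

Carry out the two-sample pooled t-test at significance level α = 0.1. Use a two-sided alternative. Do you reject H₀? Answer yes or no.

x̄₁=32.130, s₁=4.855, n₁=23
x̄₂=48.870, s₂=5.554, n₂=23
s_p² = [22·4.855² + 22·5.554²]/44 = 27.2095
SE = √(s_p²·(1/23+1/23)) = 1.5382
t = (32.130−48.870)/1.5382 = -10.8823
df = 44
p-value (two-sided) = 0.00000
At α=0.1: p < α → reject H₀

reject H₀: yes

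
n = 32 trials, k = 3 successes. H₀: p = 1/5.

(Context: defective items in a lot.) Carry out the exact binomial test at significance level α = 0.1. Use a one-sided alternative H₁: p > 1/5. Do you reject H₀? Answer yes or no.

reject H₀: no

Exact binomial: n=32, k=3, p₀=1/5=0.2000
P(X≥3) from Σ C(n,i)·p₀^i·(1−p₀)^(n−i)
p-value (one-sided, H₁ greater) = 0.96831
At α=0.1: p ≥ α → fail to reject H₀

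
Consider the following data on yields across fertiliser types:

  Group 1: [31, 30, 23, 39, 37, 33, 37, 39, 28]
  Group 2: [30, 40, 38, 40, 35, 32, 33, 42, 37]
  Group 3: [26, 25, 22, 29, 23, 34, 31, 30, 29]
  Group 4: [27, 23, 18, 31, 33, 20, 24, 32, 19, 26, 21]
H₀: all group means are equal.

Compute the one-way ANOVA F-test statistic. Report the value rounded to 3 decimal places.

Group means [33.00, 36.33, 27.67, 24.91], grand mean 30.184
SSB = Σnᵢ(x̄ᵢ−x̄)² = 774.801; SSW = ΣΣ(x−x̄ᵢ)² = 784.909
MSB = 774.801/3 = 258.2671; MSW = 784.909/34 = 23.0856
F = MSB/MSW = 11.1874
df = (3, 34)

test statistic = 11.187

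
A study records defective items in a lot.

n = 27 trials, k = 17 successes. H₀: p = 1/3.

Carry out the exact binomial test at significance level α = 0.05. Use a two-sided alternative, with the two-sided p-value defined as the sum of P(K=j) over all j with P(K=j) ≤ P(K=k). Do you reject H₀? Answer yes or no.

Exact binomial: n=27, k=17, p₀=1/3=0.3333
P(X=j) = C(n,j)·p₀^j·(1−p₀)^(n−j); p = Σ P(X=j) over j with P(X=j) ≤ P(X=17)
p-value (two-sided) = 0.00180
At α=0.05: p < α → reject H₀

reject H₀: yes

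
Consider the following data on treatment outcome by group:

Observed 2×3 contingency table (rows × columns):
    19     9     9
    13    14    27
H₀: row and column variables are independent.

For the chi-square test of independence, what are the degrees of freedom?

df = (r−1)(c−1) = (2−1)·(3−1) = 2

degrees of freedom = 2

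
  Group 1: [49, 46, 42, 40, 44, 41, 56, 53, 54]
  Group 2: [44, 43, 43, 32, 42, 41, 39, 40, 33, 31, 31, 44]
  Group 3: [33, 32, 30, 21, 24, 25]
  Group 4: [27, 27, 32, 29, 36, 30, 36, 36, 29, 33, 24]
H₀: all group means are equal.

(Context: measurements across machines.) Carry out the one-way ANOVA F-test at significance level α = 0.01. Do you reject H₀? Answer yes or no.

reject H₀: yes

Group means [47.22, 38.58, 27.50, 30.82], grand mean 36.632
SSB = Σnᵢ(x̄ᵢ−x̄)² = 1927.234; SSW = ΣΣ(x−x̄ᵢ)² = 883.609
MSB = 1927.234/3 = 642.4112; MSW = 883.609/34 = 25.9885
F = MSB/MSW = 24.7191
df = (3, 34)
p-value (upper-tail) = 0.00000
At α=0.01: p < α → reject H₀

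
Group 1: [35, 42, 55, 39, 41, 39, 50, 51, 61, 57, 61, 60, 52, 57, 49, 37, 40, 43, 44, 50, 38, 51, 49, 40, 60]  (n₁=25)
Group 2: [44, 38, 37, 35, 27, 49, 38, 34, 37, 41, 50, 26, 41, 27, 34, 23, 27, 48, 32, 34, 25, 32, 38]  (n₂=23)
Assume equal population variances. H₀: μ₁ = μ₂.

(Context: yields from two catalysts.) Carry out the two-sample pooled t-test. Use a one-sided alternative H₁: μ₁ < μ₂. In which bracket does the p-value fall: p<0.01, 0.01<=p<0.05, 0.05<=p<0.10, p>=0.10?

p-value bracket: p>=0.10

x̄₁=48.040, s₁=8.384, n₁=25
x̄₂=35.522, s₂=7.716, n₂=23
s_p² = [24·8.384² + 22·7.716²]/46 = 65.1456
SE = √(s_p²·(1/25+1/23)) = 2.3320
t = (48.040−35.522)/2.3320 = 5.3680
df = 46
p-value (one-sided, H₁ less) = 1.00000
→ bracket: p>=0.10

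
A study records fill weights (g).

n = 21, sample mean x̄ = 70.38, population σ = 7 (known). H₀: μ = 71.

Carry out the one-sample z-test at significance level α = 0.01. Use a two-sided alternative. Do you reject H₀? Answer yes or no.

reject H₀: no

SE = σ/√n = 7/√21 = 1.5275
z = (x̄−μ₀)/SE = (70.38−71)/1.5275 = -0.4059
p-value (two-sided) = 0.68483
At α=0.01: p ≥ α → fail to reject H₀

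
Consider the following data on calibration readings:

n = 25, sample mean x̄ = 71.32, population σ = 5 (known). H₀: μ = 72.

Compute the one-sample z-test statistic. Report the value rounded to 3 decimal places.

test statistic = -0.680

SE = σ/√n = 5/√25 = 1.0000
z = (x̄−μ₀)/SE = (71.32−72)/1.0000 = -0.6800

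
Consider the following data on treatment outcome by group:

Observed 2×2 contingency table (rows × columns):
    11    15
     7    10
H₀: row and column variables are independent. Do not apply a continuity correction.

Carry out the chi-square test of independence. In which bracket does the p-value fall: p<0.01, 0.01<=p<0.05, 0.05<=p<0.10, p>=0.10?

Row totals [26, 17], col totals [18, 25], n=43
χ² = (11−10.88)²/10.88 + (15−15.12)²/15.12 + (7−7.12)²/7.12 + (10−9.88)²/9.88 = 0.0054
df = 1
p-value (upper-tail) = 0.94139
→ bracket: p>=0.10

p-value bracket: p>=0.10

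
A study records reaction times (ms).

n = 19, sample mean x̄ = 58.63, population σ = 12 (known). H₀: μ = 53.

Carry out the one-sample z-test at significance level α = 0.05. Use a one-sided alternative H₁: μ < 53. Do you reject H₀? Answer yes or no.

SE = σ/√n = 12/√19 = 2.7530
z = (x̄−μ₀)/SE = (58.63−53)/2.7530 = 2.0451
p-value (one-sided, H₁ less) = 0.97958
At α=0.05: p ≥ α → fail to reject H₀

reject H₀: no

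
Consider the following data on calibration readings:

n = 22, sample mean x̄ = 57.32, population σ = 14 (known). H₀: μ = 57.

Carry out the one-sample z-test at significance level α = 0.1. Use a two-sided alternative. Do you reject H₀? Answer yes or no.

SE = σ/√n = 14/√22 = 2.9848
z = (x̄−μ₀)/SE = (57.32−57)/2.9848 = 0.1072
p-value (two-sided) = 0.91462
At α=0.1: p ≥ α → fail to reject H₀

reject H₀: no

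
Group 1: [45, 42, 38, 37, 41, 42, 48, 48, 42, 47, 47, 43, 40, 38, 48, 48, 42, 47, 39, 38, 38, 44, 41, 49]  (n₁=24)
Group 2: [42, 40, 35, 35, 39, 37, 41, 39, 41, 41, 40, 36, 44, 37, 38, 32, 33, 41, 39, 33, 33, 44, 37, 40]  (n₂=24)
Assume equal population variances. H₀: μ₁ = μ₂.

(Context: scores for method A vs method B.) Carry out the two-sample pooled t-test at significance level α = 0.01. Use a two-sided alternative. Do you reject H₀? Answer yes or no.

x̄₁=43.000, s₁=3.967, n₁=24
x̄₂=38.208, s₂=3.451, n₂=24
s_p² = [23·3.967² + 23·3.451²]/46 = 13.8252
SE = √(s_p²·(1/24+1/24)) = 1.0734
t = (43.000−38.208)/1.0734 = 4.4642
df = 46
p-value (two-sided) = 0.00005
At α=0.01: p < α → reject H₀

reject H₀: yes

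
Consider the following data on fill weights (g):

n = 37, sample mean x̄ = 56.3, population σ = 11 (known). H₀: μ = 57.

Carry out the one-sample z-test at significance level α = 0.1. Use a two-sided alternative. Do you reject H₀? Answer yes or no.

reject H₀: no

SE = σ/√n = 11/√37 = 1.8084
z = (x̄−μ₀)/SE = (56.3−57)/1.8084 = -0.3871
p-value (two-sided) = 0.69869
At α=0.1: p ≥ α → fail to reject H₀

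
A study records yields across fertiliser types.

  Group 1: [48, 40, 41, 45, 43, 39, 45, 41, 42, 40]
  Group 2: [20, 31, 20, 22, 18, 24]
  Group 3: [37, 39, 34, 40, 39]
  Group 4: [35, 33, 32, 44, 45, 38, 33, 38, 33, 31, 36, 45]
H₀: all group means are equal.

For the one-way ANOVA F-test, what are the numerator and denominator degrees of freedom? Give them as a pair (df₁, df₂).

k = 4 groups, N = 33 total
df = (k−1, N−k) = (4−1, 33−4) = (3, 29)

degrees of freedom = [3, 29]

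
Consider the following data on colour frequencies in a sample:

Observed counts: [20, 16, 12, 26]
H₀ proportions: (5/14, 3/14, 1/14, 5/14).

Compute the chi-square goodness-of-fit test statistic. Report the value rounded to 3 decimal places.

test statistic = 10.101

n = 74; E_i = n·p_i = [26.43, 15.86, 5.29, 26.43]
χ² = (20−26.43)²/26.43 + (16−15.86)²/15.86 + (12−5.29)²/5.29 + (26−26.43)²/26.43 = 10.1009
df = 3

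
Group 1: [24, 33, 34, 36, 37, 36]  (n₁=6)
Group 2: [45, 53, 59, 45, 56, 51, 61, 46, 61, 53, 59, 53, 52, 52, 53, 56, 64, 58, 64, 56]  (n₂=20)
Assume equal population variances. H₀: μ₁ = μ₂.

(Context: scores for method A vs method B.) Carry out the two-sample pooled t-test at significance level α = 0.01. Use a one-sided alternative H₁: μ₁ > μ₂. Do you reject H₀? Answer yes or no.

x̄₁=33.333, s₁=4.803, n₁=6
x̄₂=54.850, s₂=5.659, n₂=20
s_p² = [5·4.803² + 19·5.659²]/24 = 30.1618
SE = √(s_p²·(1/6+1/20)) = 2.5564
t = (33.333−54.850)/2.5564 = -8.4169
df = 24
p-value (one-sided, H₁ greater) = 1.00000
At α=0.01: p ≥ α → fail to reject H₀

reject H₀: no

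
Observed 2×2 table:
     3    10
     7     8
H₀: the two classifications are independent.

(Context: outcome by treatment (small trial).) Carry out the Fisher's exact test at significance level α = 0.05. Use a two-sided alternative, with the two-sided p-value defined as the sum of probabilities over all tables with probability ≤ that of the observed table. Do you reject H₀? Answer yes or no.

Margins: r₁=13, r₂=15, c₁=10, c₂=18, n=28
p_obs = C(13,3)·C(15,7)/C(28,10); sum pmf over tables with pmf ≤ p_obs
p-value (two-sided) = 0.25431
At α=0.05: p ≥ α → fail to reject H₀

reject H₀: no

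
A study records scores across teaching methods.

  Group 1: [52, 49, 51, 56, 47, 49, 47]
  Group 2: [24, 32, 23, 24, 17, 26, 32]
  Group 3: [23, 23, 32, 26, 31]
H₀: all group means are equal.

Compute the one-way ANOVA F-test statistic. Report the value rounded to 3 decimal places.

Group means [50.14, 25.43, 27.00], grand mean 34.947
SSB = Σnᵢ(x̄ᵢ−x̄)² = 2566.376; SSW = ΣΣ(x−x̄ᵢ)² = 302.571
MSB = 2566.376/2 = 1283.1880; MSW = 302.571/16 = 18.9107
F = MSB/MSW = 67.8551
df = (2, 16)

test statistic = 67.855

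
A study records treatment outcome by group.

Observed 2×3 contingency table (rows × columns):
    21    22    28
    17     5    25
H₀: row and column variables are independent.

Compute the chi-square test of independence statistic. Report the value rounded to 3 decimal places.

test statistic = 6.690

Row totals [71, 47], col totals [38, 27, 53], n=118
χ² = (21−22.86)²/22.86 + (22−16.25)²/16.25 + (28−31.89)²/31.89 + (17−15.14)²/15.14 + (5−10.75)²/10.75 + (25−21.11)²/21.11 = 6.6900
df = 2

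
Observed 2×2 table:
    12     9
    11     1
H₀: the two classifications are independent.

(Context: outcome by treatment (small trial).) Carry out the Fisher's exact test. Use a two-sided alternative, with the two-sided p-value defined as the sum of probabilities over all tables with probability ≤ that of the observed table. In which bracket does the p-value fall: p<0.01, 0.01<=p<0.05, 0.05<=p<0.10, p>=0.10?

p-value bracket: 0.05<=p<0.10

Margins: r₁=21, r₂=12, c₁=23, c₂=10, n=33
p_obs = C(21,12)·C(12,11)/C(33,23); sum pmf over tables with pmf ≤ p_obs
p-value (two-sided) = 0.05447
→ bracket: 0.05<=p<0.10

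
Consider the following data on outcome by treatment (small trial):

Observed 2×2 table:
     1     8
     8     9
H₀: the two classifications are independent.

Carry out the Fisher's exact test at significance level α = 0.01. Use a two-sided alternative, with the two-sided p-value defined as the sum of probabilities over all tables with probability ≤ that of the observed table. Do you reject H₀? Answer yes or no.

Margins: r₁=9, r₂=17, c₁=9, c₂=17, n=26
p_obs = C(9,1)·C(17,8)/C(26,9); sum pmf over tables with pmf ≤ p_obs
p-value (two-sided) = 0.09770
At α=0.01: p ≥ α → fail to reject H₀

reject H₀: no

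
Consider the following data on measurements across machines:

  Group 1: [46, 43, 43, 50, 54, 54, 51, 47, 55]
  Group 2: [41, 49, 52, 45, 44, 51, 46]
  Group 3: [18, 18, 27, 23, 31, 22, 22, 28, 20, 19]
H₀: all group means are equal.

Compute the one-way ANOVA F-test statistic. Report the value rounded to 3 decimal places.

Group means [49.22, 46.86, 22.80], grand mean 38.423
SSB = Σnᵢ(x̄ᵢ−x̄)² = 3988.333; SSW = ΣΣ(x−x̄ᵢ)² = 452.013
MSB = 3988.333/2 = 1994.1667; MSW = 452.013/23 = 19.6527
F = MSB/MSW = 101.4702
df = (2, 23)

test statistic = 101.470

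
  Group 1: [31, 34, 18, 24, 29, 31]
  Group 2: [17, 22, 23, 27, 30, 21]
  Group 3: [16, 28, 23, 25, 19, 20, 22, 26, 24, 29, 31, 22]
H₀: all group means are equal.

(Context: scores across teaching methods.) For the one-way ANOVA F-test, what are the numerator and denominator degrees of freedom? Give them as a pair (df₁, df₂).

k = 3 groups, N = 24 total
df = (k−1, N−k) = (3−1, 24−3) = (2, 21)

degrees of freedom = [2, 21]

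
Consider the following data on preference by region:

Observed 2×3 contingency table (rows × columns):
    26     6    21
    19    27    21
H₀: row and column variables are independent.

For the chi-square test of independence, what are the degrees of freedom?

degrees of freedom = 2

df = (r−1)(c−1) = (2−1)·(3−1) = 2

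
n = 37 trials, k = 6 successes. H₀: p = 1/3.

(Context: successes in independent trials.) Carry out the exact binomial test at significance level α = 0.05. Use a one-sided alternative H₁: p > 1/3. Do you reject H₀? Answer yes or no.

Exact binomial: n=37, k=6, p₀=1/3=0.3333
P(X≥6) from Σ C(n,i)·p₀^i·(1−p₀)^(n−i)
p-value (one-sided, H₁ greater) = 0.99423
At α=0.05: p ≥ α → fail to reject H₀

reject H₀: no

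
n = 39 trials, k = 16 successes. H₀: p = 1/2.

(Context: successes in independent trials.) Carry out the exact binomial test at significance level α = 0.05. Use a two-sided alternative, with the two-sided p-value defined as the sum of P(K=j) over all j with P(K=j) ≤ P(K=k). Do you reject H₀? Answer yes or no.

Exact binomial: n=39, k=16, p₀=1/2=0.5000
P(X=j) = C(n,j)·p₀^j·(1−p₀)^(n−j); p = Σ P(X=j) over j with P(X=j) ≤ P(X=16)
p-value (two-sided) = 0.33678
At α=0.05: p ≥ α → fail to reject H₀

reject H₀: no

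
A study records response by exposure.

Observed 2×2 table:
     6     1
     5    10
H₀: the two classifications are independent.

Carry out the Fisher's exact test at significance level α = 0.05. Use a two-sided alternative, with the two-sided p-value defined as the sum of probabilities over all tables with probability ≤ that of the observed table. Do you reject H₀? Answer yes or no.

reject H₀: no

Margins: r₁=7, r₂=15, c₁=11, c₂=11, n=22
p_obs = C(7,6)·C(15,5)/C(22,11); sum pmf over tables with pmf ≤ p_obs
p-value (two-sided) = 0.06347
At α=0.05: p ≥ α → fail to reject H₀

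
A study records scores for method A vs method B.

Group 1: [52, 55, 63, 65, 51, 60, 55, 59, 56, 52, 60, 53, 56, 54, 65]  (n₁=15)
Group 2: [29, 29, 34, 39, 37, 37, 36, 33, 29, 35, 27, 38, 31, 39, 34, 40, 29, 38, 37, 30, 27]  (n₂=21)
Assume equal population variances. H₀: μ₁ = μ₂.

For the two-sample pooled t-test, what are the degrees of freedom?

degrees of freedom = 34

df = n₁ + n₂ − 2 = 15 + 21 − 2 = 34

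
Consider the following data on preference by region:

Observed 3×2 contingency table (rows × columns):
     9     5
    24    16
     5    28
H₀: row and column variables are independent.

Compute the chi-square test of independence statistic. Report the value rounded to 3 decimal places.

test statistic = 17.665

Row totals [14, 40, 33], col totals [38, 49], n=87
χ² = (9−6.11)²/6.11 + (5−7.89)²/7.89 + (24−17.47)²/17.47 + (16−22.53)²/22.53 + (5−14.41)²/14.41 + (28−18.59)²/18.59 = 17.6647
df = 2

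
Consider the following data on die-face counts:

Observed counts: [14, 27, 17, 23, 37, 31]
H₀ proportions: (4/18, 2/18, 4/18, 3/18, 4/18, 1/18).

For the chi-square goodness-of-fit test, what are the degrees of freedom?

df = k − 1 = 6 − 1 = 5

degrees of freedom = 5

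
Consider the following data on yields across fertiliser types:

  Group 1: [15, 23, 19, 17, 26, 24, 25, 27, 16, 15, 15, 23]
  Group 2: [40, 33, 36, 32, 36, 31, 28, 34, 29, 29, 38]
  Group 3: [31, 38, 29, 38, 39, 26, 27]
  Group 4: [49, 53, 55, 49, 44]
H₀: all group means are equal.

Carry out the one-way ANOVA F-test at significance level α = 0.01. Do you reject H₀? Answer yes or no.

Group means [20.42, 33.27, 32.57, 50.00], grand mean 31.114
SSB = Σnᵢ(x̄ᵢ−x̄)² = 3222.730; SSW = ΣΣ(x−x̄ᵢ)² = 658.813
MSB = 3222.730/3 = 1074.2434; MSW = 658.813/31 = 21.2520
F = MSB/MSW = 50.5478
df = (3, 31)
p-value (upper-tail) = 0.00000
At α=0.01: p < α → reject H₀

reject H₀: yes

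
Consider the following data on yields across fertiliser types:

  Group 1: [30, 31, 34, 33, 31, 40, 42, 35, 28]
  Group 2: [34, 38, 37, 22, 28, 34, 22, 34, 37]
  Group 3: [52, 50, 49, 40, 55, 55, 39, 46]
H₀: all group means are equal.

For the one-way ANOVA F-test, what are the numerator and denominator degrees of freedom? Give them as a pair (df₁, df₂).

degrees of freedom = [2, 23]

k = 3 groups, N = 26 total
df = (k−1, N−k) = (3−1, 26−3) = (2, 23)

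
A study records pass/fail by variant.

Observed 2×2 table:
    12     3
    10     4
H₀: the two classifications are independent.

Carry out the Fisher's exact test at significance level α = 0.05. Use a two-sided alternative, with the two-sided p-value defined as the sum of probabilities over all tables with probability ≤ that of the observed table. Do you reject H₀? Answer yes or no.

reject H₀: no

Margins: r₁=15, r₂=14, c₁=22, c₂=7, n=29
p_obs = C(15,12)·C(14,10)/C(29,22); sum pmf over tables with pmf ≤ p_obs
p-value (two-sided) = 0.68166
At α=0.05: p ≥ α → fail to reject H₀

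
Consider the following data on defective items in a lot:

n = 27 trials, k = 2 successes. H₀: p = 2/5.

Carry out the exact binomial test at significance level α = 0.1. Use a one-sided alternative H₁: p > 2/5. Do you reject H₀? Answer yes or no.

reject H₀: no

Exact binomial: n=27, k=2, p₀=2/5=0.4000
P(X≥2) from Σ C(n,i)·p₀^i·(1−p₀)^(n−i)
p-value (one-sided, H₁ greater) = 0.99998
At α=0.1: p ≥ α → fail to reject H₀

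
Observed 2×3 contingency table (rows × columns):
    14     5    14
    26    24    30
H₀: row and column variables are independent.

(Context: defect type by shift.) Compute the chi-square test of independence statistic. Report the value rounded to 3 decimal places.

test statistic = 2.803

Row totals [33, 80], col totals [40, 29, 44], n=113
χ² = (14−11.68)²/11.68 + (5−8.47)²/8.47 + (14−12.85)²/12.85 + (26−28.32)²/28.32 + (24−20.53)²/20.53 + (30−31.15)²/31.15 = 2.8026
df = 2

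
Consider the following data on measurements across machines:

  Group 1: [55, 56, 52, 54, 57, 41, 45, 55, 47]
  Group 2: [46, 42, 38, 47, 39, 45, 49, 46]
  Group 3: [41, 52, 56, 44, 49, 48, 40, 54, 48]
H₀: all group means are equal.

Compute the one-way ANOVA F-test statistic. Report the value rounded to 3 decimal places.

test statistic = 4.310

Group means [51.33, 44.00, 48.00], grand mean 47.923
SSB = Σnᵢ(x̄ᵢ−x̄)² = 227.846; SSW = ΣΣ(x−x̄ᵢ)² = 608.000
MSB = 227.846/2 = 113.9231; MSW = 608.000/23 = 26.4348
F = MSB/MSW = 4.3096
df = (2, 23)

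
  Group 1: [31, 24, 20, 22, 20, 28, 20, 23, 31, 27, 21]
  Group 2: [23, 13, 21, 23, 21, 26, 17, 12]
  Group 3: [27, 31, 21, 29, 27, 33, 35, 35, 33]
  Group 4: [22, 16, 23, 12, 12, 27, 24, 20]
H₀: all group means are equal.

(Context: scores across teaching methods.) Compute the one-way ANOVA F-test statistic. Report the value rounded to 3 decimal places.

test statistic = 9.334

Group means [24.27, 19.50, 30.11, 19.50], grand mean 23.611
SSB = Σnᵢ(x̄ᵢ−x̄)² = 655.485; SSW = ΣΣ(x−x̄ᵢ)² = 749.071
MSB = 655.485/3 = 218.4949; MSW = 749.071/32 = 23.4085
F = MSB/MSW = 9.3340
df = (3, 32)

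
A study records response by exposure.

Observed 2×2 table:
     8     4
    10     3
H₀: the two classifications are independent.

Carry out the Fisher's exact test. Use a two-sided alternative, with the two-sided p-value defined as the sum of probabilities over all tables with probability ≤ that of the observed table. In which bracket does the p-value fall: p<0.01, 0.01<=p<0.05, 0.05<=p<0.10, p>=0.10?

Margins: r₁=12, r₂=13, c₁=18, c₂=7, n=25
p_obs = C(12,8)·C(13,10)/C(25,18); sum pmf over tables with pmf ≤ p_obs
p-value (two-sided) = 0.67277
→ bracket: p>=0.10

p-value bracket: p>=0.10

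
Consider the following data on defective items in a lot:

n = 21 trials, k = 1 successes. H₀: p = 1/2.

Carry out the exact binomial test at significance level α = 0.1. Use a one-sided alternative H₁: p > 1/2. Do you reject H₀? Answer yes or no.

Exact binomial: n=21, k=1, p₀=1/2=0.5000
P(X≥1) from Σ C(n,i)·p₀^i·(1−p₀)^(n−i)
p-value (one-sided, H₁ greater) = 1.00000
At α=0.1: p ≥ α → fail to reject H₀

reject H₀: no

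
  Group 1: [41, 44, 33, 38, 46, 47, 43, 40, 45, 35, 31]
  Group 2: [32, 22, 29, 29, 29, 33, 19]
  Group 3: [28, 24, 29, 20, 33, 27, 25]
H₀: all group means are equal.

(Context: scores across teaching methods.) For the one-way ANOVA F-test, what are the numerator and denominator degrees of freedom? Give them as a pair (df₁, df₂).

degrees of freedom = [2, 22]

k = 3 groups, N = 25 total
df = (k−1, N−k) = (3−1, 25−3) = (2, 22)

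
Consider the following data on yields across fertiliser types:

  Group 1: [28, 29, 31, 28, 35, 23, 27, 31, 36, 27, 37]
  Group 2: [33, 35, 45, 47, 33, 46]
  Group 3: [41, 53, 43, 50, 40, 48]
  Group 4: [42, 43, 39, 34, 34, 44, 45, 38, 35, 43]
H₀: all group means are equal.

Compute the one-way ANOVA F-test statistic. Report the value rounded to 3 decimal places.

Group means [30.18, 39.83, 45.83, 39.70], grand mean 37.667
SSB = Σnᵢ(x̄ᵢ−x̄)² = 1085.930; SSW = ΣΣ(x−x̄ᵢ)² = 723.403
MSB = 1085.930/3 = 361.9768; MSW = 723.403/29 = 24.9449
F = MSB/MSW = 14.5110
df = (3, 29)

test statistic = 14.511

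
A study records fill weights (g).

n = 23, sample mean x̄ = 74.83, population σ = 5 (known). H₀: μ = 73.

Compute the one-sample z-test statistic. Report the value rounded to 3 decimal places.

SE = σ/√n = 5/√23 = 1.0426
z = (x̄−μ₀)/SE = (74.83−73)/1.0426 = 1.7553

test statistic = 1.755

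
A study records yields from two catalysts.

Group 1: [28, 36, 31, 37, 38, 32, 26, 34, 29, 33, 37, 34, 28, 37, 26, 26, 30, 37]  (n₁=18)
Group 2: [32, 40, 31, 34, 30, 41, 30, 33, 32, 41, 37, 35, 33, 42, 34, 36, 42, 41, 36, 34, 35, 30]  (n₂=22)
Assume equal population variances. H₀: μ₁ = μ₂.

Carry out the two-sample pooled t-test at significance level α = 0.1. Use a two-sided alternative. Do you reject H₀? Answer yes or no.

reject H₀: yes

x̄₁=32.167, s₁=4.301, n₁=18
x̄₂=35.409, s₂=4.102, n₂=22
s_p² = [17·4.301² + 21·4.102²]/38 = 17.5742
SE = √(s_p²·(1/18+1/22)) = 1.3324
t = (32.167−35.409)/1.3324 = -2.4336
df = 38
p-value (two-sided) = 0.01976
At α=0.1: p < α → reject H₀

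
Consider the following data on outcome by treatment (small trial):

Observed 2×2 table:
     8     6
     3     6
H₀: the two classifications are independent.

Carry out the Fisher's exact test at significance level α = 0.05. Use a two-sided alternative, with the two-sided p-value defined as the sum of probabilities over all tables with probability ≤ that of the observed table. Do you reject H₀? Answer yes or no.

Margins: r₁=14, r₂=9, c₁=11, c₂=12, n=23
p_obs = C(14,8)·C(9,3)/C(23,11); sum pmf over tables with pmf ≤ p_obs
p-value (two-sided) = 0.40032
At α=0.05: p ≥ α → fail to reject H₀

reject H₀: no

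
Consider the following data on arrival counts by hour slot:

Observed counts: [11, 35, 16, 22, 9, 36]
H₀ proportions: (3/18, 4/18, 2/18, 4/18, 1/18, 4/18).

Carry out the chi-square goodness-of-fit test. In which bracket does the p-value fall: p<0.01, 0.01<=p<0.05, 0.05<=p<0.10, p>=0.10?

n = 129; E_i = n·p_i = [21.50, 28.67, 14.33, 28.67, 7.17, 28.67]
χ² = (11−21.50)²/21.50 + (35−28.67)²/28.67 + (16−14.33)²/14.33 + (22−28.67)²/28.67 + (9−7.17)²/7.17 + (36−28.67)²/28.67 = 10.6163
df = 5
p-value (upper-tail) = 0.05954
→ bracket: 0.05<=p<0.10

p-value bracket: 0.05<=p<0.10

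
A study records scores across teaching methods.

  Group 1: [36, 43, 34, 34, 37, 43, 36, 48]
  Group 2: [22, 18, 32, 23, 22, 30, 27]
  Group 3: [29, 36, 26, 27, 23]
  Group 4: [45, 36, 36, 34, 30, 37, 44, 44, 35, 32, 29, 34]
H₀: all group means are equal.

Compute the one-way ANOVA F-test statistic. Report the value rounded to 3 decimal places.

test statistic = 12.337

Group means [38.88, 24.86, 28.20, 36.33], grand mean 33.188
SSB = Σnᵢ(x̄ᵢ−x̄)² = 987.676; SSW = ΣΣ(x−x̄ᵢ)² = 747.199
MSB = 987.676/3 = 329.2254; MSW = 747.199/28 = 26.6857
F = MSB/MSW = 12.3372
df = (3, 28)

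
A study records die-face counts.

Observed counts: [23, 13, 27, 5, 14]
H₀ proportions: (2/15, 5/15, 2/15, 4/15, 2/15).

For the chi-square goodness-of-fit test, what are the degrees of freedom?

df = k − 1 = 5 − 1 = 4

degrees of freedom = 4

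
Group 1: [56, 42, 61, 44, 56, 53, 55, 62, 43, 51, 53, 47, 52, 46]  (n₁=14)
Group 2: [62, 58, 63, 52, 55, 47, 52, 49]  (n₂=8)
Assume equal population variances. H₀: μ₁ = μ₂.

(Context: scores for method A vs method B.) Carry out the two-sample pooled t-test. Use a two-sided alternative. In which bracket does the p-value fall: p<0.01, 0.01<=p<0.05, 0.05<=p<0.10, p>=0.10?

x̄₁=51.500, s₁=6.370, n₁=14
x̄₂=54.750, s₂=5.849, n₂=8
s_p² = [13·6.370² + 7·5.849²]/20 = 38.3500
SE = √(s_p²·(1/14+1/8)) = 2.7446
t = (51.500−54.750)/2.7446 = -1.1841
df = 20
p-value (two-sided) = 0.25025
→ bracket: p>=0.10

p-value bracket: p>=0.10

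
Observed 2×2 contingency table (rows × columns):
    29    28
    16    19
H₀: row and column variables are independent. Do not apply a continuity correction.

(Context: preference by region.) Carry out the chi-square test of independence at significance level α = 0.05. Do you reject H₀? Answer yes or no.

Row totals [57, 35], col totals [45, 47], n=92
χ² = (29−27.88)²/27.88 + (28−29.12)²/29.12 + (16−17.12)²/17.12 + (19−17.88)²/17.88 = 0.2313
df = 1
p-value (upper-tail) = 0.63055
At α=0.05: p ≥ α → fail to reject H₀

reject H₀: no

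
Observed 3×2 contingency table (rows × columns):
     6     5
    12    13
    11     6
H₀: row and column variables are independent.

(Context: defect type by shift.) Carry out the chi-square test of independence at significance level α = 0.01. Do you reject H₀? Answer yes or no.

reject H₀: no

Row totals [11, 25, 17], col totals [29, 24], n=53
χ² = (6−6.02)²/6.02 + (5−4.98)²/4.98 + (12−13.68)²/13.68 + (13−11.32)²/11.32 + (11−9.30)²/9.30 + (6−7.70)²/7.70 = 1.1399
df = 2
p-value (upper-tail) = 0.56554
At α=0.01: p ≥ α → fail to reject H₀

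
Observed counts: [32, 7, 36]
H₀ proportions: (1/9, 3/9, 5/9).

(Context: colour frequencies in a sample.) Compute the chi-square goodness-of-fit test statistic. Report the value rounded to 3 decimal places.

n = 75; E_i = n·p_i = [8.33, 25.00, 41.67]
χ² = (32−8.33)²/8.33 + (7−25.00)²/25.00 + (36−41.67)²/41.67 = 80.9440
df = 2

test statistic = 80.944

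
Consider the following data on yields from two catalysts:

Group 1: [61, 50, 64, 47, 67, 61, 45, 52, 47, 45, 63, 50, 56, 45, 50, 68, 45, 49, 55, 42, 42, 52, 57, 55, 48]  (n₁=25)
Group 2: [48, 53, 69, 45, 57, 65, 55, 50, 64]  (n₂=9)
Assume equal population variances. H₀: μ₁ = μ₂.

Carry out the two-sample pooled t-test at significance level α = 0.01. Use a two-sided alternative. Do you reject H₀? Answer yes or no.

reject H₀: no

x̄₁=52.640, s₁=7.745, n₁=25
x̄₂=56.222, s₂=8.258, n₂=9
s_p² = [24·7.745² + 8·8.258²]/32 = 62.0411
SE = √(s_p²·(1/25+1/9)) = 3.0619
t = (52.640−56.222)/3.0619 = -1.1699
df = 32
p-value (two-sided) = 0.25066
At α=0.01: p ≥ α → fail to reject H₀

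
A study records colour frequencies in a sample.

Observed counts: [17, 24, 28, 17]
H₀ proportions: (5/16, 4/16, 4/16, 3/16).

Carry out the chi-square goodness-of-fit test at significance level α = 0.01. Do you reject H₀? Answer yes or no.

reject H₀: no

n = 86; E_i = n·p_i = [26.88, 21.50, 21.50, 16.12]
χ² = (17−26.88)²/26.88 + (24−21.50)²/21.50 + (28−21.50)²/21.50 + (17−16.12)²/16.12 = 5.9318
df = 3
p-value (upper-tail) = 0.11498
At α=0.01: p ≥ α → fail to reject H₀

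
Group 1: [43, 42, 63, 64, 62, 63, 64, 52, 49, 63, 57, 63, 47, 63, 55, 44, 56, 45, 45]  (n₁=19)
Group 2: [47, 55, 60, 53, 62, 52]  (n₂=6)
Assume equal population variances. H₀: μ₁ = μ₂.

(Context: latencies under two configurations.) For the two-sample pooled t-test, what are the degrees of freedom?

df = n₁ + n₂ − 2 = 19 + 6 − 2 = 23

degrees of freedom = 23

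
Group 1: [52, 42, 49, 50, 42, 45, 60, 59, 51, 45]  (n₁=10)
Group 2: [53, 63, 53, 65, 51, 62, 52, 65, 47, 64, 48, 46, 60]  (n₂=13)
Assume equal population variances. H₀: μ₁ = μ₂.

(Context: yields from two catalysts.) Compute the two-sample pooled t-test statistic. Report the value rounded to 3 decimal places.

x̄₁=49.500, s₁=6.346, n₁=10
x̄₂=56.077, s₂=7.251, n₂=13
s_p² = [9·6.346² + 12·7.251²]/21 = 47.3059
SE = √(s_p²·(1/10+1/13)) = 2.8930
t = (49.500−56.077)/2.8930 = -2.2734
df = 21

test statistic = -2.273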